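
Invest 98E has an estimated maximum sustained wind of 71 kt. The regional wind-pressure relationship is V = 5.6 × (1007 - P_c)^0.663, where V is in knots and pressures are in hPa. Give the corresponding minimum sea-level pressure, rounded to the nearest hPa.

ΔP = (V / 5.6)^(1/0.663) = (71/5.6)^1.508.
71/5.6 = 12.679; 12.679^1.508 ≈ 46.11 hPa.
P_c = 1007 − 46.11 = 960.89 ≈ 961 hPa.

961 hPa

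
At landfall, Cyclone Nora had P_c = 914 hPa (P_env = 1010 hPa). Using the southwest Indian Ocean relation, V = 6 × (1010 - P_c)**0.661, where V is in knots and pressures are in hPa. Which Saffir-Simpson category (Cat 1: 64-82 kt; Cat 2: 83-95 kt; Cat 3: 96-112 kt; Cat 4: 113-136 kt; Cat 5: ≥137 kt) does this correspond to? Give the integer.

ΔP = 1010 − 914 = 96 hPa.
V ≈ 6 × 96^0.661 = 6 × 20.43 ≈ 123 kt.
123 kt falls in the Category 4 band.

4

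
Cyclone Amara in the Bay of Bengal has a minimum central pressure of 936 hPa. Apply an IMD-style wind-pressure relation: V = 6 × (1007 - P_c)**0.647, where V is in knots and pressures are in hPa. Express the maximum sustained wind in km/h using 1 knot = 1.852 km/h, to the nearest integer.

ΔP = 1007 − 936 = 71 hPa.
V ≈ 6 × 71^0.647 = 6 × 15.768 ≈ 94.605 kt.
94.605 × 1.852 ≈ 175.21 km/h → 175 km/h.

175 km/h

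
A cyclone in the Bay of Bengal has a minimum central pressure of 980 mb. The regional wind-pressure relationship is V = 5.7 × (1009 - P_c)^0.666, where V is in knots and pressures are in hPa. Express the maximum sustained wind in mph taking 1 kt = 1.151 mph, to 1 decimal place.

ΔP = 1009 − 980 = 29 mb.
V ≈ 5.7 × 29^0.666 = 5.7 × 9.418 ≈ 53.682 kt.
53.682 × 1.151 ≈ 61.79 mph → 61.8 mph.

61.8 mph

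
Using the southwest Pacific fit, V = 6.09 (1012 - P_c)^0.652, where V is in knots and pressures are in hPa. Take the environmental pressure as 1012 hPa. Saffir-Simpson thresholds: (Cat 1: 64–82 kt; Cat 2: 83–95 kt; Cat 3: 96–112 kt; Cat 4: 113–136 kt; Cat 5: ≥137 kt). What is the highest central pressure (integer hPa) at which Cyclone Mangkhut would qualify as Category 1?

Category 1 begins at V = 64 kt.
Required ΔP = (64/6.09)^(1/0.652) = 10.509^1.534 ≈ 36.88 hPa.
P_c ≤ 1012 − 36.88 = 975.12, so the highest integer P_c is 975 hPa.

975 hPa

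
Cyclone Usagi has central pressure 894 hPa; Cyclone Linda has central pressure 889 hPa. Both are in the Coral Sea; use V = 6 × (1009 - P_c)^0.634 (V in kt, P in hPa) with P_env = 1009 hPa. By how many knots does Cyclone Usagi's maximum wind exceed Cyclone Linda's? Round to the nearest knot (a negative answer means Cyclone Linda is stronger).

-3 kt

Cyclone Usagi: ΔP = 115; V ≈ 6 × 115^0.634 ≈ 121.52 kt.
Cyclone Linda: ΔP = 120; V ≈ 6 × 120^0.634 ≈ 124.84 kt.
Difference ≈ 121.52 − 124.84 = -3.32 → -3 kt.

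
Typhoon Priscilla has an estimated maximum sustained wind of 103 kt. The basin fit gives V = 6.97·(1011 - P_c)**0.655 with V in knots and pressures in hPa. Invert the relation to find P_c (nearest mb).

950 mb

ΔP = (V / 6.97)^(1/0.655) = (103/6.97)^1.527.
103/6.97 = 14.778; 14.778^1.527 ≈ 61.05 mb.
P_c = 1011 − 61.05 = 949.95 ≈ 950 mb.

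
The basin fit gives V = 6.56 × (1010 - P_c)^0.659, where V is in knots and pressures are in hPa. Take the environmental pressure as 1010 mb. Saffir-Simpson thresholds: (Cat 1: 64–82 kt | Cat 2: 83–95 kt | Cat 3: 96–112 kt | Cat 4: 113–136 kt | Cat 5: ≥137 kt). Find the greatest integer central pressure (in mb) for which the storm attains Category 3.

Category 3 begins at V = 96 kt.
Required ΔP = (96/6.56)^(1/0.659) = 14.634^1.517 ≈ 58.67 mb.
P_c ≤ 1010 − 58.67 = 951.33, so the highest integer P_c is 951 mb.

951 mb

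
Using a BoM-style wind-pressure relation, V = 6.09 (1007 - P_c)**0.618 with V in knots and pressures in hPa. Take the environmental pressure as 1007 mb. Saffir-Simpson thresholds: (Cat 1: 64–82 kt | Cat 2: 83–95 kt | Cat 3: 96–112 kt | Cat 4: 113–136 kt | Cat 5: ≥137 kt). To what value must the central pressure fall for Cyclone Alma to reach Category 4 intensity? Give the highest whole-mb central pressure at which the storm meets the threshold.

894 mb

Category 4 begins at V = 113 kt.
Required ΔP = (113/6.09)^(1/0.618) = 18.555^1.618 ≈ 112.86 mb.
P_c ≤ 1007 − 112.86 = 894.14, so the highest integer P_c is 894 mb.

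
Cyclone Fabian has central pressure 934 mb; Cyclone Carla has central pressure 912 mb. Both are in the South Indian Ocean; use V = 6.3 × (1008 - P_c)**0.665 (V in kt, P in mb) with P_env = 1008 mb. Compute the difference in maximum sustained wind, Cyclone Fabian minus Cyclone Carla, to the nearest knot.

Cyclone Fabian: ΔP = 74; V ≈ 6.3 × 74^0.665 ≈ 110.25 kt.
Cyclone Carla: ΔP = 96; V ≈ 6.3 × 96^0.665 ≈ 131.08 kt.
Difference ≈ 110.25 − 131.08 = -20.83 → -21 kt.

-21 kt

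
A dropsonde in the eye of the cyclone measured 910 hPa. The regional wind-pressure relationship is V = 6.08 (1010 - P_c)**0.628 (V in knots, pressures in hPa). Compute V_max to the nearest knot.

110 kt

ΔP = 1010 − 910 = 100 hPa.
100^0.628 ≈ 18.030.
V ≈ 6.08 × 18.030 ≈ 109.6 kt.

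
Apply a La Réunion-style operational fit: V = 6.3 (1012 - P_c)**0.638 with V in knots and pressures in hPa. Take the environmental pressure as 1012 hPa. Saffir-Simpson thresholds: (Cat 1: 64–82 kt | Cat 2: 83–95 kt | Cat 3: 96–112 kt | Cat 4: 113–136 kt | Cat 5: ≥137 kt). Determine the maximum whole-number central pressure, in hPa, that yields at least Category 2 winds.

955 hPa

Category 2 begins at V = 83 kt.
Required ΔP = (83/6.3)^(1/0.638) = 13.175^1.567 ≈ 56.90 hPa.
P_c ≤ 1012 − 56.90 = 955.10, so the highest integer P_c is 955 hPa.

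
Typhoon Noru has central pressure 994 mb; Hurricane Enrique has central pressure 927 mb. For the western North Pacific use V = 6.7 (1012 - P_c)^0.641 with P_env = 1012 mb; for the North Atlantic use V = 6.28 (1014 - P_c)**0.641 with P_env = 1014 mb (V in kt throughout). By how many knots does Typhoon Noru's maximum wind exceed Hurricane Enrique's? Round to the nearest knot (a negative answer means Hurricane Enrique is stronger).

Typhoon Noru: ΔP = 18; V ≈ 6.7 × 18^0.641 ≈ 42.73 kt.
Hurricane Enrique: ΔP = 87; V ≈ 6.28 × 87^0.641 ≈ 109.95 kt.
Difference ≈ 42.73 − 109.95 = -67.22 → -67 kt.

-67 kt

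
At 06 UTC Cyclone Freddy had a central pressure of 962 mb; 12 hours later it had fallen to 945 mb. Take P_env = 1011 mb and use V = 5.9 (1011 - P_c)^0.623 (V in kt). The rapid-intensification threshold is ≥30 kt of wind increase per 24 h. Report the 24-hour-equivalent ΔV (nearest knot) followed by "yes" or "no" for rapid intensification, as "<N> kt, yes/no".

27 kt, no

V₁: ΔP = 49, V ≈ 5.9 × 49^0.623 ≈ 66.66 kt.
V₂: ΔP = 66, V ≈ 5.9 × 66^0.623 ≈ 80.25 kt.
ΔV over 12 h = 13.59 kt → 24 h equivalent = 13.59 × 24/12 ≈ 27.18 kt.
27 kt < 30 kt ⇒ not rapid intensification.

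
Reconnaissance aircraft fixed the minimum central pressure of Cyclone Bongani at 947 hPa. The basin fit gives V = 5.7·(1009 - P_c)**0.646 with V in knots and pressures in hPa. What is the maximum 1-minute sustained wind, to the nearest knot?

82 kt

ΔP = 1009 − 947 = 62 hPa.
62^0.646 ≈ 14.384.
V ≈ 5.7 × 14.384 ≈ 82.0 kt.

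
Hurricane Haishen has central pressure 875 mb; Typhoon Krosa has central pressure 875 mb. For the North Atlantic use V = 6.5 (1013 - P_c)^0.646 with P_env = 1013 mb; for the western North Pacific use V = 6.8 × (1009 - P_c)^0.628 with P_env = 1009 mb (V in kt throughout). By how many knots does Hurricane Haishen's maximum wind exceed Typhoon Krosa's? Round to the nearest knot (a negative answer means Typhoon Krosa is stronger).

Hurricane Haishen: ΔP = 138; V ≈ 6.5 × 138^0.646 ≈ 156.77 kt.
Typhoon Krosa: ΔP = 134; V ≈ 6.8 × 134^0.628 ≈ 147.34 kt.
Difference ≈ 156.77 − 147.34 = 9.43 → 9 kt.

9 kt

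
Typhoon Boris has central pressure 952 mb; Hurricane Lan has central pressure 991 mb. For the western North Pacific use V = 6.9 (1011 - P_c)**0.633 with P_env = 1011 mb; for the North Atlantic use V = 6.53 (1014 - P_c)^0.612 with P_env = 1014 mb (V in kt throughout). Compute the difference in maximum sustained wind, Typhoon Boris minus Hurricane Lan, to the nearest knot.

Typhoon Boris: ΔP = 59; V ≈ 6.9 × 59^0.633 ≈ 91.16 kt.
Hurricane Lan: ΔP = 23; V ≈ 6.53 × 23^0.612 ≈ 44.49 kt.
Difference ≈ 91.16 − 44.49 = 46.67 → 47 kt.

47 kt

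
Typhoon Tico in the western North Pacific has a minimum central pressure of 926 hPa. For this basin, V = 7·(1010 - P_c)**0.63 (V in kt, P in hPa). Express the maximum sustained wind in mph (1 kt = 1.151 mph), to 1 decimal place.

ΔP = 1010 − 926 = 84 hPa.
V ≈ 7 × 84^0.63 = 7 × 16.304 ≈ 114.128 kt.
114.128 × 1.151 ≈ 131.36 mph → 131.4 mph.

131.4 mph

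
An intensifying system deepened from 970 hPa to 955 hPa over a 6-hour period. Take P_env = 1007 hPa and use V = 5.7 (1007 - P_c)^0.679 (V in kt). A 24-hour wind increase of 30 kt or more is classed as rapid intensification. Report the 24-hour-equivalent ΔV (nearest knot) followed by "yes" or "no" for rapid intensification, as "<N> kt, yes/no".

69 kt, yes

V₁: ΔP = 37, V ≈ 5.7 × 37^0.679 ≈ 66.17 kt.
V₂: ΔP = 52, V ≈ 5.7 × 52^0.679 ≈ 83.38 kt.
ΔV over 6 h = 17.21 kt → 24 h equivalent = 17.21 × 24/6 ≈ 68.84 kt.
69 kt ≥ 30 kt ⇒ rapid intensification.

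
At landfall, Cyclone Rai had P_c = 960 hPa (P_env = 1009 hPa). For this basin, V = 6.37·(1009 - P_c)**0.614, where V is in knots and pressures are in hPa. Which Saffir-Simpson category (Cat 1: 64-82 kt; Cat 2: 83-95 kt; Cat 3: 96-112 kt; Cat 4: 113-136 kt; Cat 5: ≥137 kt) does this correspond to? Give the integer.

ΔP = 1009 − 960 = 49 hPa.
V ≈ 6.37 × 49^0.614 = 6.37 × 10.91 ≈ 69 kt.
69 kt falls in the Category 1 band.

1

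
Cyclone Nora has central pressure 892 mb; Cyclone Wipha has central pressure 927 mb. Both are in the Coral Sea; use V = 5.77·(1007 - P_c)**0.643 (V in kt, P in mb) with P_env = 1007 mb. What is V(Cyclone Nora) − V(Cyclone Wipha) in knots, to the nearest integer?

Cyclone Nora: ΔP = 115; V ≈ 5.77 × 115^0.643 ≈ 121.96 kt.
Cyclone Wipha: ΔP = 80; V ≈ 5.77 × 80^0.643 ≈ 96.57 kt.
Difference ≈ 121.96 − 96.57 = 25.39 → 25 kt.

25 kt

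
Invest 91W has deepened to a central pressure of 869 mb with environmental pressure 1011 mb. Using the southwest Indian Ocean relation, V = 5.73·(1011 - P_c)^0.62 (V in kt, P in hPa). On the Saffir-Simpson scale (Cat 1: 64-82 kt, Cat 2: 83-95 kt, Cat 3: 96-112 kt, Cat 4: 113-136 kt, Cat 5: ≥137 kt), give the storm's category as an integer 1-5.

4

ΔP = 1011 − 869 = 142 mb.
V ≈ 5.73 × 142^0.62 = 5.73 × 21.60 ≈ 124 kt.
124 kt falls in the Category 4 band.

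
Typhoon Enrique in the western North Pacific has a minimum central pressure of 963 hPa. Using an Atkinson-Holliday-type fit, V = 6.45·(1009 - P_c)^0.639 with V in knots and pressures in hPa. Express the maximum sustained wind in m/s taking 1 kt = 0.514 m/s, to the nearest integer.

ΔP = 1009 − 963 = 46 hPa.
V ≈ 6.45 × 46^0.639 = 6.45 × 11.548 ≈ 74.484 kt.
74.484 × 0.514 ≈ 38.28 m/s → 38 m/s.

38 m/s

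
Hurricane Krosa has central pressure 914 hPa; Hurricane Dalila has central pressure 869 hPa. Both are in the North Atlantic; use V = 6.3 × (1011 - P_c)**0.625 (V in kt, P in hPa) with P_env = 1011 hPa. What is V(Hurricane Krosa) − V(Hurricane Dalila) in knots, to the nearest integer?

Hurricane Krosa: ΔP = 97; V ≈ 6.3 × 97^0.625 ≈ 109.92 kt.
Hurricane Dalila: ΔP = 142; V ≈ 6.3 × 142^0.625 ≈ 139.48 kt.
Difference ≈ 109.92 − 139.48 = -29.56 → -30 kt.

-30 kt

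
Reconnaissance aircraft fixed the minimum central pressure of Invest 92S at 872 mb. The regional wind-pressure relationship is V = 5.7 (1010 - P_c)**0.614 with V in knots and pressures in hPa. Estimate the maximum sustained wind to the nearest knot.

ΔP = 1010 − 872 = 138 mb.
138^0.614 ≈ 20.601.
V ≈ 5.7 × 20.601 ≈ 117.4 kt.

117 kt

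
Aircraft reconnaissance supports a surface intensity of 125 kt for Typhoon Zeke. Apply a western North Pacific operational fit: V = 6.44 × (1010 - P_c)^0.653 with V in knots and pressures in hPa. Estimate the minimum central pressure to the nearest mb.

ΔP = (V / 6.44)^(1/0.653) = (125/6.44)^1.531.
125/6.44 = 19.410; 19.410^1.531 ≈ 93.86 mb.
P_c = 1010 − 93.86 = 916.14 ≈ 916 mb.

916 mb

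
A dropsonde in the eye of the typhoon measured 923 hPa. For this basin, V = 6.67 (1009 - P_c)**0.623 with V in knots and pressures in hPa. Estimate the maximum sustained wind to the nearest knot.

107 kt

ΔP = 1009 − 923 = 86 hPa.
86^0.623 ≈ 16.040.
V ≈ 6.67 × 16.040 ≈ 107.0 kt.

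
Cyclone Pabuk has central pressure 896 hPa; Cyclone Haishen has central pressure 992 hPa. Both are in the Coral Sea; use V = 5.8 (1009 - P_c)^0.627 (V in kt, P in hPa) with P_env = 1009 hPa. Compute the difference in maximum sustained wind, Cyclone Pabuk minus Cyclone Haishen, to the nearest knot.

78 kt

Cyclone Pabuk: ΔP = 113; V ≈ 5.8 × 113^0.627 ≈ 112.38 kt.
Cyclone Haishen: ΔP = 17; V ≈ 5.8 × 17^0.627 ≈ 34.27 kt.
Difference ≈ 112.38 − 34.27 = 78.11 → 78 kt.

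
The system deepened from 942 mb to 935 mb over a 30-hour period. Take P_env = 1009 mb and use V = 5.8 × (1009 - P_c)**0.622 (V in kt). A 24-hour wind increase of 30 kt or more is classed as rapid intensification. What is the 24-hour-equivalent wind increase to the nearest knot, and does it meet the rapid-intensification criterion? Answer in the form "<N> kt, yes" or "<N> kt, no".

4 kt, no

V₁: ΔP = 67, V ≈ 5.8 × 67^0.622 ≈ 79.30 kt.
V₂: ΔP = 74, V ≈ 5.8 × 74^0.622 ≈ 84.35 kt.
ΔV over 30 h = 5.05 kt → 24 h equivalent = 5.05 × 24/30 ≈ 4.04 kt.
4 kt < 30 kt ⇒ not rapid intensification.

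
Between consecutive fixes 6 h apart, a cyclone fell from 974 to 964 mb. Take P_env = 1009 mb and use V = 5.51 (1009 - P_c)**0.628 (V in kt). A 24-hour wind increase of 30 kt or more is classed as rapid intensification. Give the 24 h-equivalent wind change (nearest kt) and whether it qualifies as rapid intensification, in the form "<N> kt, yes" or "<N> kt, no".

35 kt, yes

V₁: ΔP = 35, V ≈ 5.51 × 35^0.628 ≈ 51.38 kt.
V₂: ΔP = 45, V ≈ 5.51 × 45^0.628 ≈ 60.17 kt.
ΔV over 6 h = 8.79 kt → 24 h equivalent = 8.79 × 24/6 ≈ 35.16 kt.
35 kt ≥ 30 kt ⇒ rapid intensification.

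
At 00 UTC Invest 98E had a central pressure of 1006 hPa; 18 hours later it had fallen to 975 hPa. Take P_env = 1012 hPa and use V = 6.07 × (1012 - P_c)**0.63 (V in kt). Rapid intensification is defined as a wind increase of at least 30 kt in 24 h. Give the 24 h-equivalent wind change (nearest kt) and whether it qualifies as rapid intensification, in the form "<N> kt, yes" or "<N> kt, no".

54 kt, yes

V₁: ΔP = 6, V ≈ 6.07 × 6^0.63 ≈ 18.77 kt.
V₂: ΔP = 37, V ≈ 6.07 × 37^0.63 ≈ 59.04 kt.
ΔV over 18 h = 40.27 kt → 24 h equivalent = 40.27 × 24/18 ≈ 53.69 kt.
54 kt ≥ 30 kt ⇒ rapid intensification.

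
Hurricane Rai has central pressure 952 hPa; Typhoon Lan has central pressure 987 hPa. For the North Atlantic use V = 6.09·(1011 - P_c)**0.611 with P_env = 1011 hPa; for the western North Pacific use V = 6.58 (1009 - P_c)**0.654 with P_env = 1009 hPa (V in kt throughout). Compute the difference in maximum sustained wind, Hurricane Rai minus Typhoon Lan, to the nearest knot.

Hurricane Rai: ΔP = 59; V ≈ 6.09 × 59^0.611 ≈ 73.55 kt.
Typhoon Lan: ΔP = 22; V ≈ 6.58 × 22^0.654 ≈ 49.68 kt.
Difference ≈ 73.55 − 49.68 = 23.87 → 24 kt.

24 kt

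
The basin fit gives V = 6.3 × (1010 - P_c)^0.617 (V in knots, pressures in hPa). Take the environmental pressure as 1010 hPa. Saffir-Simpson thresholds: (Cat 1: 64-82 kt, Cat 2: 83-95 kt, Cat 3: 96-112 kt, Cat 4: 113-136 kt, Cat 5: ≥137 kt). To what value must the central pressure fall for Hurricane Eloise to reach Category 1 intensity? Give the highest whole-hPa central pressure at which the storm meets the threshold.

Category 1 begins at V = 64 kt.
Required ΔP = (64/6.3)^(1/0.617) = 10.159^1.621 ≈ 42.84 hPa.
P_c ≤ 1010 − 42.84 = 967.16, so the highest integer P_c is 967 hPa.

967 hPa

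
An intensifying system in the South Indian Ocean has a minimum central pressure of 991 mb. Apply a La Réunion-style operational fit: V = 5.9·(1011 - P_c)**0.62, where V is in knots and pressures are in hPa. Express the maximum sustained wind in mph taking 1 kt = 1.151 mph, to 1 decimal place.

ΔP = 1011 − 991 = 20 mb.
V ≈ 5.9 × 20^0.62 = 5.9 × 6.407 ≈ 37.800 kt.
37.800 × 1.151 ≈ 43.51 mph → 43.5 mph.

43.5 mph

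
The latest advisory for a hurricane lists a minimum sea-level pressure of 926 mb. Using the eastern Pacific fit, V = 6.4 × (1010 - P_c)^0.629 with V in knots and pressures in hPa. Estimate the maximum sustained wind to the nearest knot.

104 kt

ΔP = 1010 − 926 = 84 mb.
84^0.629 ≈ 16.232.
V ≈ 6.4 × 16.232 ≈ 103.9 kt.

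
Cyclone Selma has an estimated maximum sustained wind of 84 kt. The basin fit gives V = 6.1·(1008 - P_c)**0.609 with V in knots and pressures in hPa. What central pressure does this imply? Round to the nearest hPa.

ΔP = (V / 6.1)^(1/0.609) = (84/6.1)^1.642.
84/6.1 = 13.770; 13.770^1.642 ≈ 74.16 hPa.
P_c = 1008 − 74.16 = 933.84 ≈ 934 hPa.

934 hPa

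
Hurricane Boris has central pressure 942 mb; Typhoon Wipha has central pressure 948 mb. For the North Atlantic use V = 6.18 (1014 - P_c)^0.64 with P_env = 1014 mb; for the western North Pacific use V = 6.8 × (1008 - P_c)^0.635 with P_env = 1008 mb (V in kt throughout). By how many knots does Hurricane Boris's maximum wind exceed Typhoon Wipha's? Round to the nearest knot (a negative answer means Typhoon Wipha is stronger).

Hurricane Boris: ΔP = 72; V ≈ 6.18 × 72^0.64 ≈ 95.43 kt.
Typhoon Wipha: ΔP = 60; V ≈ 6.8 × 60^0.635 ≈ 91.55 kt.
Difference ≈ 95.43 − 91.55 = 3.88 → 4 kt.

4 kt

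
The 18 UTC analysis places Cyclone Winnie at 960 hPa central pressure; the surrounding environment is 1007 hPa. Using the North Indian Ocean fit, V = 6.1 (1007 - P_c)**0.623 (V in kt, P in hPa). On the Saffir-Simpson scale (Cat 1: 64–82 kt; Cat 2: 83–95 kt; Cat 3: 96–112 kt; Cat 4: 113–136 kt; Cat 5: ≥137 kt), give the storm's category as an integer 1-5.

ΔP = 1007 − 960 = 47 hPa.
V ≈ 6.1 × 47^0.623 = 6.1 × 11.01 ≈ 67 kt.
67 kt falls in the Category 1 band.

1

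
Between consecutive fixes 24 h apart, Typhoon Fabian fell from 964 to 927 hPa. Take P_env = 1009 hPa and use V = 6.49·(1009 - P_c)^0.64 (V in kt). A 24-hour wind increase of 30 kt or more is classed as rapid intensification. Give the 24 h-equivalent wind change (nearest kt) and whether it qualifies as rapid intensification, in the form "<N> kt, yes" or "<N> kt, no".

35 kt, yes

V₁: ΔP = 45, V ≈ 6.49 × 45^0.64 ≈ 74.18 kt.
V₂: ΔP = 82, V ≈ 6.49 × 82^0.64 ≈ 108.91 kt.
ΔV over 24 h = 34.73 kt → 24 h equivalent = 34.73 × 24/24 ≈ 34.73 kt.
35 kt ≥ 30 kt ⇒ rapid intensification.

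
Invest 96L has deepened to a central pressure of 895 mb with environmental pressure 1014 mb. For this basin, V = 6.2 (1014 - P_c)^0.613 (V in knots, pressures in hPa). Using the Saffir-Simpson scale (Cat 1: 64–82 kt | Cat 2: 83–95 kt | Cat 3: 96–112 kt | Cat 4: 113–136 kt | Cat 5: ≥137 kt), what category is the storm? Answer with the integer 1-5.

ΔP = 1014 − 895 = 119 mb.
V ≈ 6.2 × 119^0.613 = 6.2 × 18.72 ≈ 116 kt.
116 kt falls in the Category 4 band.

4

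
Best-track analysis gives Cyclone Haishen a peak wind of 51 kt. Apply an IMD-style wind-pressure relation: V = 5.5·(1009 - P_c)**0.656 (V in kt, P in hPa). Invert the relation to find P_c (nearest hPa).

ΔP = (V / 5.5)^(1/0.656) = (51/5.5)^1.524.
51/5.5 = 9.273; 9.273^1.524 ≈ 29.81 hPa.
P_c = 1009 − 29.81 = 979.19 ≈ 979 hPa.

979 hPa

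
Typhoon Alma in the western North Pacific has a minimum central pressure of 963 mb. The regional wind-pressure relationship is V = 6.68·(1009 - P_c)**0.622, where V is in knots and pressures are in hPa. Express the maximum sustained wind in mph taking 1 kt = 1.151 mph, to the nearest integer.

83 mph

ΔP = 1009 − 963 = 46 mb.
V ≈ 6.68 × 46^0.622 = 6.68 × 10.820 ≈ 72.279 kt.
72.279 × 1.151 ≈ 83.19 mph → 83 mph.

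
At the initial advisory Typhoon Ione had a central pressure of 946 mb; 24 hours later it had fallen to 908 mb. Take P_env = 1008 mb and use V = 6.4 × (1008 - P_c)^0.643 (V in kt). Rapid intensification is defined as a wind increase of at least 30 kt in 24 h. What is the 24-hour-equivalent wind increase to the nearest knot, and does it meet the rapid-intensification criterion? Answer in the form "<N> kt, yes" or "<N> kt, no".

V₁: ΔP = 62, V ≈ 6.4 × 62^0.643 ≈ 90.93 kt.
V₂: ΔP = 100, V ≈ 6.4 × 100^0.643 ≈ 123.65 kt.
ΔV over 24 h = 32.72 kt → 24 h equivalent = 32.72 × 24/24 ≈ 32.72 kt.
33 kt ≥ 30 kt ⇒ rapid intensification.

33 kt, yes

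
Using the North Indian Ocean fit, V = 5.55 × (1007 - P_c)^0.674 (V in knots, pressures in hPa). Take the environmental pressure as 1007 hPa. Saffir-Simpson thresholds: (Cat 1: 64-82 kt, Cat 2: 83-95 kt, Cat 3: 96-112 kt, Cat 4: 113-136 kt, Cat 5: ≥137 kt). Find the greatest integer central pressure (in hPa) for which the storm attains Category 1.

969 hPa

Category 1 begins at V = 64 kt.
Required ΔP = (64/5.55)^(1/0.674) = 11.532^1.484 ≈ 37.63 hPa.
P_c ≤ 1007 − 37.63 = 969.37, so the highest integer P_c is 969 hPa.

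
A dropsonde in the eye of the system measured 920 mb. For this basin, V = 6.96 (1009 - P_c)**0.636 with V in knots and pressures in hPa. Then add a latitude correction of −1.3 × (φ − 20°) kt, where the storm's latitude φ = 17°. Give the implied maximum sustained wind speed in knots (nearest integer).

125 kt

ΔP = 1009 − 920 = 89 mb.
89^0.636 ≈ 17.370.
V ≈ 6.96 × 17.370 ≈ 120.9 kt.
Latitude correction: −1.3 × (17 − 20) = 3.9 kt.
Corrected V ≈ 124.8 kt → 125 kt.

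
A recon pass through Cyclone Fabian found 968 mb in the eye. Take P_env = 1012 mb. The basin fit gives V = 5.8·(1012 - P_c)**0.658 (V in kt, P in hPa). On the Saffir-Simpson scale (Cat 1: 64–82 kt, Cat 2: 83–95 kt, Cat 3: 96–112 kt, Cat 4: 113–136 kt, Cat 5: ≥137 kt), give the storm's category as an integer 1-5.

1

ΔP = 1012 − 968 = 44 mb.
V ≈ 5.8 × 44^0.658 = 5.8 × 12.06 ≈ 70 kt.
70 kt falls in the Category 1 band.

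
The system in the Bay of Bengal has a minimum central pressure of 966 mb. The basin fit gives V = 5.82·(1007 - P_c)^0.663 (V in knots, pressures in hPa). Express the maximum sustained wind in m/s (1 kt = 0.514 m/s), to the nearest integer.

35 m/s

ΔP = 1007 − 966 = 41 mb.
V ≈ 5.82 × 41^0.663 = 5.82 × 11.729 ≈ 68.265 kt.
68.265 × 0.514 ≈ 35.09 m/s → 35 m/s.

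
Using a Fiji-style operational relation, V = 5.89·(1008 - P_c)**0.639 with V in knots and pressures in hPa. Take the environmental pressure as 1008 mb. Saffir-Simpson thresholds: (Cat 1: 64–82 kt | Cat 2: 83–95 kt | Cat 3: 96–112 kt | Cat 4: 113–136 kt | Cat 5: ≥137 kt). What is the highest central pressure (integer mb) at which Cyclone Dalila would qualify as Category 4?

Category 4 begins at V = 113 kt.
Required ΔP = (113/5.89)^(1/0.639) = 19.185^1.565 ≈ 101.80 mb.
P_c ≤ 1008 − 101.80 = 906.20, so the highest integer P_c is 906 mb.

906 mb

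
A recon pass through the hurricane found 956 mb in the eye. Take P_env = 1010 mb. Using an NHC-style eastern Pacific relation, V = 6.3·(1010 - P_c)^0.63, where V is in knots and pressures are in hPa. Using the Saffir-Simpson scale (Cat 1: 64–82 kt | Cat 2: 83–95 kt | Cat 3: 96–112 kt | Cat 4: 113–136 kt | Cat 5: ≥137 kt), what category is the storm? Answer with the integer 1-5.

1

ΔP = 1010 − 956 = 54 mb.
V ≈ 6.3 × 54^0.63 = 6.3 × 12.34 ≈ 78 kt.
78 kt falls in the Category 1 band.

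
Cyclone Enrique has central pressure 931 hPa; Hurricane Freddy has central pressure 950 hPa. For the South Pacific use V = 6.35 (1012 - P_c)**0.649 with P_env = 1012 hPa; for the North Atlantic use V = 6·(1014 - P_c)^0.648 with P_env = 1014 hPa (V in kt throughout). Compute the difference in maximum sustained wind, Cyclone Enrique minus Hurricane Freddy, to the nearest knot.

21 kt

Cyclone Enrique: ΔP = 81; V ≈ 6.35 × 81^0.649 ≈ 110.00 kt.
Hurricane Freddy: ΔP = 64; V ≈ 6 × 64^0.648 ≈ 88.83 kt.
Difference ≈ 110.00 − 88.83 = 21.17 → 21 kt.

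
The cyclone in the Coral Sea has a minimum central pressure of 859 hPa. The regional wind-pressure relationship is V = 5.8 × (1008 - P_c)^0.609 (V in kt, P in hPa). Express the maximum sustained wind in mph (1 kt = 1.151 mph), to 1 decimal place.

ΔP = 1008 − 859 = 149 hPa.
V ≈ 5.8 × 149^0.609 = 5.8 × 21.061 ≈ 122.151 kt.
122.151 × 1.151 ≈ 140.60 mph → 140.6 mph.

140.6 mph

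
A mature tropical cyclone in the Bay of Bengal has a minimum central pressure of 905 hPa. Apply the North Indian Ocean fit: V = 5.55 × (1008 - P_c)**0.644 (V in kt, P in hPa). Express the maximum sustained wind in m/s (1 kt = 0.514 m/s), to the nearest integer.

ΔP = 1008 − 905 = 103 hPa.
V ≈ 5.55 × 103^0.644 = 5.55 × 19.782 ≈ 109.789 kt.
109.789 × 0.514 ≈ 56.43 m/s → 56 m/s.

56 m/s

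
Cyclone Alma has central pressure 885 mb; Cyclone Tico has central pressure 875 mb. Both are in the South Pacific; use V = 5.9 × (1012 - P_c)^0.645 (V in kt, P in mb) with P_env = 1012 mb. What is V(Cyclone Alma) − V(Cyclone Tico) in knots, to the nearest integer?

-7 kt

Cyclone Alma: ΔP = 127; V ≈ 5.9 × 127^0.645 ≈ 134.22 kt.
Cyclone Tico: ΔP = 137; V ≈ 5.9 × 137^0.645 ≈ 140.94 kt.
Difference ≈ 134.22 − 140.94 = -6.72 → -7 kt.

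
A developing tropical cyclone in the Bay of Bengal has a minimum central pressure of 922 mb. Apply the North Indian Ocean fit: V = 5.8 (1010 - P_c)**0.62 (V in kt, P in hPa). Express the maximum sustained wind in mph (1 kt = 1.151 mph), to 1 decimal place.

ΔP = 1010 − 922 = 88 mb.
V ≈ 5.8 × 88^0.62 = 5.8 × 16.054 ≈ 93.112 kt.
93.112 × 1.151 ≈ 107.17 mph → 107.2 mph.

107.2 mph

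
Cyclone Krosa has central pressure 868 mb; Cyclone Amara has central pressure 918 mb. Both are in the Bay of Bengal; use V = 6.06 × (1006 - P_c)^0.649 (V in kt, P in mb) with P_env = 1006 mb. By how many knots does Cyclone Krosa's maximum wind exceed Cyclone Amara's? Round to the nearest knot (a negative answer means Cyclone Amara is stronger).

Cyclone Krosa: ΔP = 138; V ≈ 6.06 × 138^0.649 ≈ 148.34 kt.
Cyclone Amara: ΔP = 88; V ≈ 6.06 × 88^0.649 ≈ 110.78 kt.
Difference ≈ 148.34 − 110.78 = 37.56 → 38 kt.

38 kt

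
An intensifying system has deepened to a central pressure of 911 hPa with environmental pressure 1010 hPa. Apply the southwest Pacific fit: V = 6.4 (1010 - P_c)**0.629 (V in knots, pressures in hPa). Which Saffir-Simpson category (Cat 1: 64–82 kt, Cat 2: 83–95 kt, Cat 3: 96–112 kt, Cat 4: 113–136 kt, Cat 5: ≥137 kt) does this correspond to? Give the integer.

4

ΔP = 1010 − 911 = 99 hPa.
V ≈ 6.4 × 99^0.629 = 6.4 × 18.00 ≈ 115 kt.
115 kt falls in the Category 4 band.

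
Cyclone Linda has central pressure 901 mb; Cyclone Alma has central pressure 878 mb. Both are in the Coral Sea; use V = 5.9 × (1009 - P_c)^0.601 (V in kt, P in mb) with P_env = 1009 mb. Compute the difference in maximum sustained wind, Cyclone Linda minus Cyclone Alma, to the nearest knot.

Cyclone Linda: ΔP = 108; V ≈ 5.9 × 108^0.601 ≈ 98.39 kt.
Cyclone Alma: ΔP = 131; V ≈ 5.9 × 131^0.601 ≈ 110.49 kt.
Difference ≈ 98.39 − 110.49 = -12.10 → -12 kt.

-12 kt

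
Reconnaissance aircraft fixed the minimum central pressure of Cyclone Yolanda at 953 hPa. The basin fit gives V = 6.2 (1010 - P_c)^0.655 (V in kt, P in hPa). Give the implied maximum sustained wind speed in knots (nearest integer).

ΔP = 1010 − 953 = 57 hPa.
57^0.655 ≈ 14.129.
V ≈ 6.2 × 14.129 ≈ 87.6 kt.

88 kt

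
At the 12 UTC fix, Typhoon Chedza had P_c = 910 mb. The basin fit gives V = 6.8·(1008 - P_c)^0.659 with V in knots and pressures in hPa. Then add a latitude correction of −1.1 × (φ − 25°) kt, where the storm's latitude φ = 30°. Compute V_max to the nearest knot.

ΔP = 1008 − 910 = 98 mb.
98^0.659 ≈ 20.522.
V ≈ 6.8 × 20.522 ≈ 139.5 kt.
Latitude correction: −1.1 × (30 − 25) = -5.5 kt.
Corrected V ≈ 134 kt → 134 kt.

134 kt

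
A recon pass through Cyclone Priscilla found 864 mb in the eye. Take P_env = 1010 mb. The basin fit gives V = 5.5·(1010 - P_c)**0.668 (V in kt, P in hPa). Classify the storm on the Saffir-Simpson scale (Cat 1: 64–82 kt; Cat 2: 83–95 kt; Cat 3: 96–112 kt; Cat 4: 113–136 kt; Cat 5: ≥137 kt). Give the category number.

ΔP = 1010 − 864 = 146 mb.
V ≈ 5.5 × 146^0.668 = 5.5 × 27.91 ≈ 154 kt.
154 kt falls in the Category 5 band.

5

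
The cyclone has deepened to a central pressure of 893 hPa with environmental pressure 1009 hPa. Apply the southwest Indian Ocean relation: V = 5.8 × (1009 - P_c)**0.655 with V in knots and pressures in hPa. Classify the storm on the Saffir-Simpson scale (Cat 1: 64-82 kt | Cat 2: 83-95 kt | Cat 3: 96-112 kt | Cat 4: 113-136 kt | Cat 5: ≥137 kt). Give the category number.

4

ΔP = 1009 − 893 = 116 hPa.
V ≈ 5.8 × 116^0.655 = 5.8 × 22.50 ≈ 131 kt.
131 kt falls in the Category 4 band.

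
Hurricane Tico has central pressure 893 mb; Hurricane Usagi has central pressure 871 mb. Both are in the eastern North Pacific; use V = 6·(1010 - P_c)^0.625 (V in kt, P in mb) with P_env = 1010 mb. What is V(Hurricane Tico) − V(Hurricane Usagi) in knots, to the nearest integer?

Hurricane Tico: ΔP = 117; V ≈ 6 × 117^0.625 ≈ 117.70 kt.
Hurricane Usagi: ΔP = 139; V ≈ 6 × 139^0.625 ≈ 131.08 kt.
Difference ≈ 117.70 − 131.08 = -13.38 → -13 kt.

-13 kt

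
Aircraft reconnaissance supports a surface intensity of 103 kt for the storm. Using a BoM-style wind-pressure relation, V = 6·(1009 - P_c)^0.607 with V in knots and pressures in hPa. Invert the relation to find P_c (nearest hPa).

901 hPa

ΔP = (V / 6)^(1/0.607) = (103/6)^1.647.
103/6 = 17.167; 17.167^1.647 ≈ 108.16 hPa.
P_c = 1009 − 108.16 = 900.84 ≈ 901 hPa.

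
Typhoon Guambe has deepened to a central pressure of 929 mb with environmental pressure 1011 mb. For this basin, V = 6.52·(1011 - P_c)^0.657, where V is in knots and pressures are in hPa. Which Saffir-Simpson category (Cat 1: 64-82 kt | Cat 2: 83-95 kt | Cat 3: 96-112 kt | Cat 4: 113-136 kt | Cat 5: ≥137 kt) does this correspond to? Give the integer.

ΔP = 1011 − 929 = 82 mb.
V ≈ 6.52 × 82^0.657 = 6.52 × 18.09 ≈ 118 kt.
118 kt falls in the Category 4 band.

4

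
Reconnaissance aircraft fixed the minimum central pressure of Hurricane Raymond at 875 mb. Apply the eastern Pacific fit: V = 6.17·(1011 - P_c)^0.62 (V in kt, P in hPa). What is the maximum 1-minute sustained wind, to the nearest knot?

130 kt

ΔP = 1011 − 875 = 136 mb.
136^0.62 ≈ 21.028.
V ≈ 6.17 × 21.028 ≈ 129.7 kt.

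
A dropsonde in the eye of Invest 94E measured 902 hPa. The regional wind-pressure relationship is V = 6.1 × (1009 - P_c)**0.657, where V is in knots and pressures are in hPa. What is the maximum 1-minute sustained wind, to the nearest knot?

ΔP = 1009 − 902 = 107 hPa.
107^0.657 ≈ 21.543.
V ≈ 6.1 × 21.543 ≈ 131.4 kt.

131 kt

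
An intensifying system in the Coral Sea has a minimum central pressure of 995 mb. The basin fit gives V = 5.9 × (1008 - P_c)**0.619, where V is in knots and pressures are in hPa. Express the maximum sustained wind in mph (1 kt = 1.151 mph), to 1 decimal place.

ΔP = 1008 − 995 = 13 mb.
V ≈ 5.9 × 13^0.619 = 5.9 × 4.893 ≈ 28.866 kt.
28.866 × 1.151 ≈ 33.22 mph → 33.2 mph.

33.2 mph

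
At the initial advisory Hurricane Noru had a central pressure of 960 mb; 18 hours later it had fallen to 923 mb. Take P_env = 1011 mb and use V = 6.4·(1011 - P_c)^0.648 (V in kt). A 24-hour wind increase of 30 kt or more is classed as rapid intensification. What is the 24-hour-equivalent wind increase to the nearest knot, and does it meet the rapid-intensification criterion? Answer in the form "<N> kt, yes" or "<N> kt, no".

V₁: ΔP = 51, V ≈ 6.4 × 51^0.648 ≈ 81.79 kt.
V₂: ΔP = 88, V ≈ 6.4 × 88^0.648 ≈ 116.47 kt.
ΔV over 18 h = 34.68 kt → 24 h equivalent = 34.68 × 24/18 ≈ 46.24 kt.
46 kt ≥ 30 kt ⇒ rapid intensification.

46 kt, yes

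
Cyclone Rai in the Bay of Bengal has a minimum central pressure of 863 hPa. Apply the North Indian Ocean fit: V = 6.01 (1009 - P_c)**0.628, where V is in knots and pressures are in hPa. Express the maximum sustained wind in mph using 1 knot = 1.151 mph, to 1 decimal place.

ΔP = 1009 − 863 = 146 hPa.
V ≈ 6.01 × 146^0.628 = 6.01 × 22.867 ≈ 137.432 kt.
137.432 × 1.151 ≈ 158.18 mph → 158.2 mph.

158.2 mph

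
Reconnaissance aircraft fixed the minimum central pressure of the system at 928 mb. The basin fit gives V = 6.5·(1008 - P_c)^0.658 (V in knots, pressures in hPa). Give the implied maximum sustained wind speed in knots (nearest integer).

116 kt

ΔP = 1008 − 928 = 80 mb.
80^0.658 ≈ 17.874.
V ≈ 6.5 × 17.874 ≈ 116.2 kt.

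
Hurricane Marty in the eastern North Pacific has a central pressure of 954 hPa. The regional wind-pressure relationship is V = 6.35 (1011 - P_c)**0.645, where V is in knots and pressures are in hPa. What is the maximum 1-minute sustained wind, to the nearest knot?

ΔP = 1011 − 954 = 57 hPa.
57^0.645 ≈ 13.569.
V ≈ 6.35 × 13.569 ≈ 86.2 kt.

86 kt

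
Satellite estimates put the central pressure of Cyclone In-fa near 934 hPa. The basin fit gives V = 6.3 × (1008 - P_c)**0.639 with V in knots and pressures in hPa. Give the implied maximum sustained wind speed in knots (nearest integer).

ΔP = 1008 − 934 = 74 hPa.
74^0.639 ≈ 15.647.
V ≈ 6.3 × 15.647 ≈ 98.6 kt.

99 kt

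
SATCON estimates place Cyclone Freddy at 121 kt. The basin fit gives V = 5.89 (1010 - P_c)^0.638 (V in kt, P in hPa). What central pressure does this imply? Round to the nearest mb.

ΔP = (V / 5.89)^(1/0.638) = (121/5.89)^1.567.
121/5.89 = 20.543; 20.543^1.567 ≈ 114.15 mb.
P_c = 1010 − 114.15 = 895.85 ≈ 896 mb.

896 mb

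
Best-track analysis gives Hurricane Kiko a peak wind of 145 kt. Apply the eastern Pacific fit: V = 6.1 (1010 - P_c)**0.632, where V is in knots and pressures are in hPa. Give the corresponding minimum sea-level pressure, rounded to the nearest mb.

860 mb

ΔP = (V / 6.1)^(1/0.632) = (145/6.1)^1.582.
145/6.1 = 23.770; 23.770^1.582 ≈ 150.41 mb.
P_c = 1010 − 150.41 = 859.59 ≈ 860 mb.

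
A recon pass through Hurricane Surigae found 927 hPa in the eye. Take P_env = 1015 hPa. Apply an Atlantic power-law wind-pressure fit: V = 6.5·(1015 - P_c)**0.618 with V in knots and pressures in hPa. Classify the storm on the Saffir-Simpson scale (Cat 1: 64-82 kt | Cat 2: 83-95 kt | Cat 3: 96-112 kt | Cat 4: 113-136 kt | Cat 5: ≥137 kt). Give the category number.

3

ΔP = 1015 − 927 = 88 hPa.
V ≈ 6.5 × 88^0.618 = 6.5 × 15.91 ≈ 103 kt.
103 kt falls in the Category 3 band.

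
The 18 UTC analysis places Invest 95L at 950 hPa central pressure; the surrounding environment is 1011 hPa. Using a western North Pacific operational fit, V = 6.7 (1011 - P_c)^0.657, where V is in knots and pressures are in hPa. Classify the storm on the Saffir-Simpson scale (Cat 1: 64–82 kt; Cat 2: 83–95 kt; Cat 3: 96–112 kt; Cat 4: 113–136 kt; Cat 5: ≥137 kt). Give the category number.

3

ΔP = 1011 − 950 = 61 hPa.
V ≈ 6.7 × 61^0.657 = 6.7 × 14.89 ≈ 100 kt.
100 kt falls in the Category 3 band.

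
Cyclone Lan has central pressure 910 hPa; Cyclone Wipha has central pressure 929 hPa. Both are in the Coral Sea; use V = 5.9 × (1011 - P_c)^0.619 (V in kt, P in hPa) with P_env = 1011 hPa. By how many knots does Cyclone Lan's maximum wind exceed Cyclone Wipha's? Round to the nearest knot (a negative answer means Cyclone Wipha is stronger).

12 kt

Cyclone Lan: ΔP = 101; V ≈ 5.9 × 101^0.619 ≈ 102.69 kt.
Cyclone Wipha: ΔP = 82; V ≈ 5.9 × 82^0.619 ≈ 90.26 kt.
Difference ≈ 102.69 − 90.26 = 12.43 → 12 kt.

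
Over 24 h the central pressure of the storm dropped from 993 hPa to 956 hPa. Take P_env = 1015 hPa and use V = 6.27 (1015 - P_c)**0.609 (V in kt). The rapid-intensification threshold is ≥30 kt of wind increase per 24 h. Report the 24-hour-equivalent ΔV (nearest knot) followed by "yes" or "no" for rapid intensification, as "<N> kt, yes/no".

V₁: ΔP = 22, V ≈ 6.27 × 22^0.609 ≈ 41.19 kt.
V₂: ΔP = 59, V ≈ 6.27 × 59^0.609 ≈ 75.11 kt.
ΔV over 24 h = 33.92 kt → 24 h equivalent = 33.92 × 24/24 ≈ 33.92 kt.
34 kt ≥ 30 kt ⇒ rapid intensification.

34 kt, yes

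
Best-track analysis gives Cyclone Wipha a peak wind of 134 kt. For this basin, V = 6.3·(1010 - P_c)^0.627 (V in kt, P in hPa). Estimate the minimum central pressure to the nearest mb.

ΔP = (V / 6.3)^(1/0.627) = (134/6.3)^1.595.
134/6.3 = 21.270; 21.270^1.595 ≈ 131.11 mb.
P_c = 1010 − 131.11 = 878.89 ≈ 879 mb.

879 mb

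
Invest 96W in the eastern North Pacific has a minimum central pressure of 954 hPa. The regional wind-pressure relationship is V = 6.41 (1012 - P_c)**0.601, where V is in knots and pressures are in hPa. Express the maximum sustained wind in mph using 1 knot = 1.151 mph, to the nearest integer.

ΔP = 1012 − 954 = 58 hPa.
V ≈ 6.41 × 58^0.601 = 6.41 × 11.477 ≈ 73.566 kt.
73.566 × 1.151 ≈ 84.67 mph → 85 mph.

85 mph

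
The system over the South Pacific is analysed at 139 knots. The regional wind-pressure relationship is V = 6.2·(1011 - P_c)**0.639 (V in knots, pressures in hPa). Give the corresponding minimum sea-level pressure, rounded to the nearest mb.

ΔP = (V / 6.2)^(1/0.639) = (139/6.2)^1.565.
139/6.2 = 22.419; 22.419^1.565 ≈ 129.91 mb.
P_c = 1011 − 129.91 = 881.09 ≈ 881 mb.

881 mb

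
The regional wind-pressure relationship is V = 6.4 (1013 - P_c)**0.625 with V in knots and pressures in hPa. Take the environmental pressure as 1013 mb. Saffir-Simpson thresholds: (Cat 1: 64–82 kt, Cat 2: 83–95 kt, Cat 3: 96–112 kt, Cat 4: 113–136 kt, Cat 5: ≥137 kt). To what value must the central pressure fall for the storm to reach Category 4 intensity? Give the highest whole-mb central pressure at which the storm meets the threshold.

Category 4 begins at V = 113 kt.
Required ΔP = (113/6.4)^(1/0.625) = 17.656^1.600 ≈ 98.86 mb.
P_c ≤ 1013 − 98.86 = 914.14, so the highest integer P_c is 914 mb.

914 mb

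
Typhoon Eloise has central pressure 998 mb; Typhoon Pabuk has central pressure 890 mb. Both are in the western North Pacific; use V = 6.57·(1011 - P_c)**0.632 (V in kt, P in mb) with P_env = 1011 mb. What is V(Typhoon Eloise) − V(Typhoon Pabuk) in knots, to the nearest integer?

-103 kt

Typhoon Eloise: ΔP = 13; V ≈ 6.57 × 13^0.632 ≈ 33.23 kt.
Typhoon Pabuk: ΔP = 121; V ≈ 6.57 × 121^0.632 ≈ 136.11 kt.
Difference ≈ 33.23 − 136.11 = -102.88 → -103 kt.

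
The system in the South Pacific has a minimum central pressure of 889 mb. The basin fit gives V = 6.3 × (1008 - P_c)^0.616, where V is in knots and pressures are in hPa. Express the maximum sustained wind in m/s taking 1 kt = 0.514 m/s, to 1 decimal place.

ΔP = 1008 − 889 = 119 mb.
V ≈ 6.3 × 119^0.616 = 6.3 × 18.991 ≈ 119.640 kt.
119.640 × 0.514 ≈ 61.50 m/s → 61.5 m/s.

61.5 m/s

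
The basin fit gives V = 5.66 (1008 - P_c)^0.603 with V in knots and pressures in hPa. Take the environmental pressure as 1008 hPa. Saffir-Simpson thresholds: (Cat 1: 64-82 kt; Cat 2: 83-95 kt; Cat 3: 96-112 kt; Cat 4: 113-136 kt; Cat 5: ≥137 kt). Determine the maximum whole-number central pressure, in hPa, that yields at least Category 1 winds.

952 hPa

Category 1 begins at V = 64 kt.
Required ΔP = (64/5.66)^(1/0.603) = 11.307^1.658 ≈ 55.83 hPa.
P_c ≤ 1008 − 55.83 = 952.17, so the highest integer P_c is 952 hPa.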